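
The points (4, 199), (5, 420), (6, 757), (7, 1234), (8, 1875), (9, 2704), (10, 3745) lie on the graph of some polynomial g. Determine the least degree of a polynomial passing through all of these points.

3

Forward differences of the values at n = 4, 5, 6, 7, 8, 9, 10:
  g  : 199  420  757  1234  1875  2704  3745
  Δ  : 221  337  477  641  829  1041
  Δ^2: 116  140  164  188  212
  Δ^3: 24  24  24  24
  Δ^4: 0  0  0
  Δ^5: 0  0
  Δ^6: 0
The third differences are constant (24) and nonzero, while all higher differences vanish, so the minimal degree is 3.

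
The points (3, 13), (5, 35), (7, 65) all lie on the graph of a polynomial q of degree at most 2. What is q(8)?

Forward differences of the values at n = 3, 5, 7:
  q  : 13  35  65
  Δ  : 22  30
  Δ^2: 8
The second differences are constant, confirming degree 2.
Interpolating (Newton forward form) and evaluating at n = 8 gives q(8) = 83.

83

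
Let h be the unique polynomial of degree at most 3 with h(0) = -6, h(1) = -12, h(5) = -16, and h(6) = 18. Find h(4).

Using the Lagrange interpolation formula with nodes 0, 1, 5, 6:
  L_0(s) = (s - 1)(s - 5)(s - 6) / -30
  L_1(s) = s(s - 5)(s - 6) / 20
  L_2(s) = s(s - 1)(s - 6) / -20
  L_3(s) = s(s - 1)(s - 5) / 30
Then h(s) = -6·L_0(s) - 12·L_1(s) - 16·L_2(s) + 18·L_3(s).
Expanding and collecting terms gives h(s) = s^3 - 5s^2 - 2s - 6.
Evaluating at s = 4: h(4) = -30.

-30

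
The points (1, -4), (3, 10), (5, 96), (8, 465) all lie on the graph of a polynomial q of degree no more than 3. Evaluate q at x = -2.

5

Write q(x) = ax^3 + bx^2 + cx + d. Substituting each data point gives a linear system:
  a + b + c + d = -4
  27a + 9b + 3c + d = 10
  125a + 25b + 5c + d = 96
  512a + 64b + 8c + d = 465
Solving the system yields a = 1, b = 0, c = -6, d = 1.
So q(x) = x^3 - 6x + 1.
Then q(-2) = 5.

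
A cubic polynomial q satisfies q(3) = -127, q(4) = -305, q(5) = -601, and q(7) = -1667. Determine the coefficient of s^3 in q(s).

-5

Write q(s) = as^3 + bs^2 + cs + d. Substituting each data point gives a linear system:
  27a + 9b + 3c + d = -127
  64a + 16b + 4c + d = -305
  125a + 25b + 5c + d = -601
  343a + 49b + 7c + d = -1667
Solving the system yields a = -5, b = 1, c = 0, d = -1.
So q(s) = -5s³ + s² - 1.
The leading coefficient is -5.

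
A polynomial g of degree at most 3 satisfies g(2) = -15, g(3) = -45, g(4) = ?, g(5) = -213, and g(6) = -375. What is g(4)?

-107

On equispaced nodes a degree-3 polynomial has vanishing fourth forward difference, so
  g(2) - 4·g(3) + 6·g(4) - 4·g(5) + g(6) = 0.
Substituting the known values and solving for g(4):
  6·g(4) = -642
  g(4) = -107.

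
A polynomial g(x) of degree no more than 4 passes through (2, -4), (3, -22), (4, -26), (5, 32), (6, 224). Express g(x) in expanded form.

Write g(x) = ax^4 + bx^3 + cx^2 + dx + e. Substituting each data point gives a linear system:
  16a + 8b + 4c + 2d + e = -4
  81a + 27b + 9c + 3d + e = -22
  256a + 64b + 16c + 4d + e = -26
  625a + 125b + 25c + 5d + e = 32
  1296a + 216b + 36c + 6d + e = 224
Solving the system yields a = 1, b = -6, c = 6, d = 1, e = 2.
So g(x) = x^4 - 6x^3 + 6x^2 + x + 2.
Check: g(2) = -4. ✓

g(x) = x^4 - 6x^3 + 6x^2 + x + 2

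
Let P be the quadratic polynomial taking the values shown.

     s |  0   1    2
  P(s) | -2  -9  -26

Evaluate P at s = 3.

-53

Write P(s) = as^2 + bs + c. Substituting each data point gives a linear system:
  c = -2
  a + b + c = -9
  4a + 2b + c = -26
Solving the system yields a = -5, b = -2, c = -2.
So P(s) = -5s^2 - 2s - 2.
Then P(3) = -53.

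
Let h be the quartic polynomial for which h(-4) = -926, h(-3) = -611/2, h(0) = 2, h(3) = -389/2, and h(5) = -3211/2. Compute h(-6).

Write h(u) = au^4 + bu^3 + cu^2 + du + e. Substituting each data point gives a linear system:
  256a - 64b + 16c - 4d + e = -926
  81a - 27b + 9c - 3d + e = -611/2
  e = 2
  81a + 27b + 9c + 3d + e = -389/2
  625a + 125b + 25c + 5d + e = -3211/2
Solving the system yields a = -3, b = 5/2, c = -1, d = -4, e = 2.
So h(u) = -3u^4 + (5/2)u^3 - u^2 - 4u + 2.
Then h(-6) = -4438.

-4438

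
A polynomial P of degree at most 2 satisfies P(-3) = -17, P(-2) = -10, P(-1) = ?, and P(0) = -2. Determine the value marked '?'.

The 3 known points determine the degree-2 polynomial uniquely.
Write P(t) = at^2 + bt + c. Substituting each data point gives a linear system:
  9a - 3b + c = -17
  4a - 2b + c = -10
  c = -2
Solving the system yields a = -1, b = 2, c = -2.
So P(t) = -t^2 + 2t - 2.
Then P(-1) = -5.

-5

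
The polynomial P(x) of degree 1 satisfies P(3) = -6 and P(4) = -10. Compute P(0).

6

Using the Lagrange interpolation formula with nodes 3, 4:
  L_0(x) = (x - 4) / -1
  L_1(x) = (x - 3) / 1
Then P(x) = -6·L_0(x) - 10·L_1(x).
Expanding and collecting terms gives P(x) = -4x + 6.
Evaluating at x = 0: P(0) = 6.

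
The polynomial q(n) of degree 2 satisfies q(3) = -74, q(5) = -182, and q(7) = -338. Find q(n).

Write q(n) = an^2 + bn + c. Substituting each data point gives a linear system:
  9a + 3b + c = -74
  25a + 5b + c = -182
  49a + 7b + c = -338
Solving the system yields a = -6, b = -6, c = -2.
So q(n) = -6n^2 - 6n - 2.
Check: q(5) = -182. ✓

q(n) = -6n^2 - 6n - 2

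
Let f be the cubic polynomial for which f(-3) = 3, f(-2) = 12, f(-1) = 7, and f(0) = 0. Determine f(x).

f(x) = 2x^3 + 5x^2 - 4x

Write f(x) = ax^3 + bx^2 + cx + d. Substituting each data point gives a linear system:
  -27a + 9b - 3c + d = 3
  -8a + 4b - 2c + d = 12
  -a + b - c + d = 7
  d = 0
Solving the system yields a = 2, b = 5, c = -4, d = 0.
So f(x) = 2x^3 + 5x^2 - 4x.
Check: f(0) = 0. ✓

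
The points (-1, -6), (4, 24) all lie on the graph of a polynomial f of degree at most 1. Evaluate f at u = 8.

Using the Lagrange interpolation formula with nodes -1, 4:
  L_0(u) = (u - 4) / -5
  L_1(u) = (u + 1) / 5
Then f(u) = -6·L_0(u) + 24·L_1(u).
Expanding and collecting terms gives f(u) = 6u.
Evaluating at u = 8: f(8) = 48.

48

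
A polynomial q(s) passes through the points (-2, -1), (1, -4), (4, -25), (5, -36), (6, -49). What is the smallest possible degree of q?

Divided differences on the nodes -2, 1, 4, 5, 6:
  order 0: -1  -4  -25  -36  -49
  order 1: -1  -7  -11  -13
  order 2: -1  -1  -1
  order 3: 0  0
  order 4: 0
The order-2 divided differences are all -1 (nonzero) and every higher order vanishes, so the data lies on a polynomial of degree exactly 2.

2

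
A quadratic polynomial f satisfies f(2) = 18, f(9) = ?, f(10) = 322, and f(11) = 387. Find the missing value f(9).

The 3 known points determine the degree-2 polynomial uniquely.
Write f(x) = ax^2 + bx + c. Substituting each data point gives a linear system:
  4a + 2b + c = 18
  100a + 10b + c = 322
  121a + 11b + c = 387
Solving the system yields a = 3, b = 2, c = 2.
So f(x) = 3x^2 + 2x + 2.
Then f(9) = 263.

263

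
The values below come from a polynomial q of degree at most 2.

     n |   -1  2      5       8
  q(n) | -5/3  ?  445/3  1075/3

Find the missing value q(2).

85/3

The 3 known points determine the degree-2 polynomial uniquely.
Write q(n) = an^2 + bn + c. Substituting each data point gives a linear system:
  a - b + c = -5/3
  25a + 5b + c = 445/3
  64a + 8b + c = 1075/3
Solving the system yields a = 5, b = 5, c = -5/3.
So q(n) = 5n² + 5n - 5/3.
Then q(2) = 85/3.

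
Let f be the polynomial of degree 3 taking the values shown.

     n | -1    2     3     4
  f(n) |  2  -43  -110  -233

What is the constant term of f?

Write f(n) = an^3 + bn^2 + cn + d. Substituting each data point gives a linear system:
  -a + b - c + d = 2
  8a + 4b + 2c + d = -43
  27a + 9b + 3c + d = -110
  64a + 16b + 4c + d = -233
Solving the system yields a = -3, b = -1, c = -5, d = -5.
So f(n) = -3n^3 - n^2 - 5n - 5.
The constant term is -5.

-5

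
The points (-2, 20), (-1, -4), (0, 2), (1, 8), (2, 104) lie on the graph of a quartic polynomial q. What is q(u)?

Write q(u) = au^4 + bu^3 + cu^2 + du + e. Substituting each data point gives a linear system:
  16a - 8b + 4c - 2d + e = 20
  a - b + c - d + e = -4
  e = 2
  a + b + c + d + e = 8
  16a + 8b + 4c + 2d + e = 104
Solving the system yields a = 5, b = 5, c = -5, d = 1, e = 2.
So q(u) = 5u^4 + 5u^3 - 5u^2 + u + 2.
Check: q(1) = 8. ✓

q(u) = 5u^4 + 5u^3 - 5u^2 + u + 2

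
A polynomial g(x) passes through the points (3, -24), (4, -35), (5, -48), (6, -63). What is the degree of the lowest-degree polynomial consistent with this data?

2

Forward differences of the values at x = 3, 4, 5, 6:
  g  : -24  -35  -48  -63
  Δ  : -11  -13  -15
  Δ^2: -2  -2
  Δ^3: 0
The second differences are constant (-2) and nonzero, while all higher differences vanish, so the minimal degree is 2.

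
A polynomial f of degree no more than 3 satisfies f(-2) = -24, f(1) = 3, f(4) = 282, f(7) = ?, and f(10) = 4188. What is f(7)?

1461

The 4 known points determine the degree-3 polynomial uniquely.
Write f(n) = an^3 + bn^2 + cn + d. Substituting each data point gives a linear system:
  -8a + 4b - 2c + d = -24
  a + b + c + d = 3
  64a + 16b + 4c + d = 282
  1000a + 100b + 10c + d = 4188
Solving the system yields a = 4, b = 2, c = -1, d = -2.
So f(n) = 4n³ + 2n² - n - 2.
Then f(7) = 1461.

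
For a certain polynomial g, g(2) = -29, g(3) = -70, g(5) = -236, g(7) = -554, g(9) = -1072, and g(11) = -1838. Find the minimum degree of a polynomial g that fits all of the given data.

3

Divided differences on the nodes 2, 3, 5, 7, 9, 11:
  order 0: -29  -70  -236  -554  -1072  -1838
  order 1: -41  -83  -159  -259  -383
  order 2: -14  -19  -25  -31
  order 3: -1  -1  -1
  order 4: 0  0
  order 5: 0
The order-3 divided differences are all -1 (nonzero) and every higher order vanishes, so the data lies on a polynomial of degree exactly 3.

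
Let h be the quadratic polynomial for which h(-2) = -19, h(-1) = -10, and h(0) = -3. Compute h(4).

5

Write h(t) = at^2 + bt + c. Substituting each data point gives a linear system:
  4a - 2b + c = -19
  a - b + c = -10
  c = -3
Solving the system yields a = -1, b = 6, c = -3.
So h(t) = -t² + 6t - 3.
Then h(4) = 5.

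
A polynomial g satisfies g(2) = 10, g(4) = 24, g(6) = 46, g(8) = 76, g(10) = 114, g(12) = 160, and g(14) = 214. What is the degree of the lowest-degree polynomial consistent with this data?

2

Forward differences of the values at u = 2, 4, 6, 8, 10, 12, 14:
  g  : 10  24  46  76  114  160  214
  Δ  : 14  22  30  38  46  54
  Δ^2: 8  8  8  8  8
  Δ^3: 0  0  0  0
  Δ^4: 0  0  0
  Δ^5: 0  0
  Δ^6: 0
The second differences are constant (8) and nonzero, while all higher differences vanish, so the minimal degree is 2.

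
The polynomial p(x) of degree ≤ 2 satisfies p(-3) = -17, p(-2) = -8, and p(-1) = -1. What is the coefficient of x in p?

4

Write p(x) = ax^2 + bx + c. Substituting each data point gives a linear system:
  9a - 3b + c = -17
  4a - 2b + c = -8
  a - b + c = -1
Solving the system yields a = -1, b = 4, c = 4.
So p(x) = -x^2 + 4x + 4.
The coefficient of x is 4.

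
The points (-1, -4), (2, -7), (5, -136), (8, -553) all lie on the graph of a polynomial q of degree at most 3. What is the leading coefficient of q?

Write q(u) = au^3 + bu^2 + cu + d. Substituting each data point gives a linear system:
  -a + b - c + d = -4
  8a + 4b + 2c + d = -7
  125a + 25b + 5c + d = -136
  512a + 64b + 8c + d = -553
Solving the system yields a = -1, b = -1, c = 3, d = -1.
So q(u) = -u³ - u² + 3u - 1.
The leading coefficient is -1.

-1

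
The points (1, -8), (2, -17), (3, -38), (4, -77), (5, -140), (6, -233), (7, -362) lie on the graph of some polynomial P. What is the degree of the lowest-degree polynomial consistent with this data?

3

Forward differences of the values at x = 1, 2, 3, 4, 5, 6, 7:
  P  : -8  -17  -38  -77  -140  -233  -362
  Δ  : -9  -21  -39  -63  -93  -129
  Δ^2: -12  -18  -24  -30  -36
  Δ^3: -6  -6  -6  -6
  Δ^4: 0  0  0
  Δ^5: 0  0
  Δ^6: 0
The third differences are constant (-6) and nonzero, while all higher differences vanish, so the minimal degree is 3.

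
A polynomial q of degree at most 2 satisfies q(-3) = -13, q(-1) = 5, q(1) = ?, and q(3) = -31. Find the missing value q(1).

-1

On equispaced nodes a degree-2 polynomial has vanishing third forward difference, so
  - q(-3) + 3·q(-1) - 3·q(1) + q(3) = 0.
Substituting the known values and solving for q(1):
  -3·q(1) = 3
  q(1) = -1.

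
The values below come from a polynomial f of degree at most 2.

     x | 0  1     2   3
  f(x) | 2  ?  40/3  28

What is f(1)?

The 3 known points determine the degree-2 polynomial uniquely.
Write f(x) = ax^2 + bx + c. Substituting each data point gives a linear system:
  c = 2
  4a + 2b + c = 40/3
  9a + 3b + c = 28
Solving the system yields a = 3, b = -1/3, c = 2.
So f(x) = 3x^2 - (1/3)x + 2.
Then f(1) = 14/3.

14/3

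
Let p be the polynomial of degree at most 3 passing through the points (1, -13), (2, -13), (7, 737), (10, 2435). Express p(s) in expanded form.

p(s) = 3s^3 - 5s^2 - 6s - 5

Write p(s) = as^3 + bs^2 + cs + d. Substituting each data point gives a linear system:
  a + b + c + d = -13
  8a + 4b + 2c + d = -13
  343a + 49b + 7c + d = 737
  1000a + 100b + 10c + d = 2435
Solving the system yields a = 3, b = -5, c = -6, d = -5.
So p(s) = 3s^3 - 5s^2 - 6s - 5.
Check: p(2) = -13. ✓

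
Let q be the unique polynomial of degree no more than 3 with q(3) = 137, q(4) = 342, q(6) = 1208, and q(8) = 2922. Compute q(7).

Write q(s) = as^3 + bs^2 + cs + d. Substituting each data point gives a linear system:
  27a + 9b + 3c + d = 137
  64a + 16b + 4c + d = 342
  216a + 36b + 6c + d = 1208
  512a + 64b + 8c + d = 2922
Solving the system yields a = 6, b = -2, c = -3, d = 2.
So q(s) = 6s^3 - 2s^2 - 3s + 2.
Then q(7) = 1941.

1941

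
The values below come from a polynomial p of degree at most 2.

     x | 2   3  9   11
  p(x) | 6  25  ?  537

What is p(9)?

The 3 known points determine the degree-2 polynomial uniquely.
Write p(x) = ax^2 + bx + c. Substituting each data point gives a linear system:
  4a + 2b + c = 6
  9a + 3b + c = 25
  121a + 11b + c = 537
Solving the system yields a = 5, b = -6, c = -2.
So p(x) = 5x^2 - 6x - 2.
Then p(9) = 349.

349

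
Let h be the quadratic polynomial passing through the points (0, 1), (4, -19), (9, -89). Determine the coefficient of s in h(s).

Write h(s) = as^2 + bs + c. Substituting each data point gives a linear system:
  c = 1
  16a + 4b + c = -19
  81a + 9b + c = -89
Solving the system yields a = -1, b = -1, c = 1.
So h(s) = -s^2 - s + 1.
The coefficient of s is -1.

-1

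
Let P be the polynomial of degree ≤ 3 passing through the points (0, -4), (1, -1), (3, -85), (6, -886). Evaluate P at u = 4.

Using the Lagrange interpolation formula with nodes 0, 1, 3, 6:
  L_0(u) = (u - 1)(u - 3)(u - 6) / -18
  L_1(u) = u(u - 3)(u - 6) / 10
  L_2(u) = u(u - 1)(u - 6) / -18
  L_3(u) = u(u - 1)(u - 3) / 90
Then P(u) = -4·L_0(u) - 1·L_1(u) - 85·L_2(u) - 886·L_3(u).
Expanding and collecting terms gives P(u) = -5u^3 + 5u^2 + 3u - 4.
Evaluating at u = 4: P(4) = -232.

-232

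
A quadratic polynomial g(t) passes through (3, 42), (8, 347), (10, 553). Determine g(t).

Write g(t) = at^2 + bt + c. Substituting each data point gives a linear system:
  9a + 3b + c = 42
  64a + 8b + c = 347
  100a + 10b + c = 553
Solving the system yields a = 6, b = -5, c = 3.
So g(t) = 6t² - 5t + 3.
Check: g(8) = 347. ✓

g(t) = 6t^2 - 5t + 3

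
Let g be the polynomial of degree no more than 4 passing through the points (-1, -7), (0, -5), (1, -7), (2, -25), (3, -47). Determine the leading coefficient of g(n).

1

Write g(n) = an^4 + bn^3 + cn^2 + dn + e. Substituting each data point gives a linear system:
  a - b + c - d + e = -7
  e = -5
  a + b + c + d + e = -7
  16a + 8b + 4c + 2d + e = -25
  81a + 27b + 9c + 3d + e = -47
Solving the system yields a = 1, b = -4, c = -3, d = 4, e = -5.
So g(n) = n^4 - 4n^3 - 3n^2 + 4n - 5.
The leading coefficient is 1.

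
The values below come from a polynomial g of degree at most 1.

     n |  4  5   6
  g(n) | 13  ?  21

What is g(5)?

17

The 2 known points determine the degree-1 polynomial uniquely.
Write g(n) = an + b. Substituting each data point gives a linear system:
  4a + b = 13
  6a + b = 21
Solving the system yields a = 4, b = -3.
So g(n) = 4n - 3.
Then g(5) = 17.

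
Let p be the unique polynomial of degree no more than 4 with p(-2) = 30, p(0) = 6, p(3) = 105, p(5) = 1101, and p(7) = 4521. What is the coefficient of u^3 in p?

Write p(u) = au^4 + bu^3 + cu^2 + du + e. Substituting each data point gives a linear system:
  16a - 8b + 4c - 2d + e = 30
  e = 6
  81a + 27b + 9c + 3d + e = 105
  625a + 125b + 25c + 5d + e = 1101
  2401a + 343b + 49c + 7d + e = 4521
Solving the system yields a = 2, b = 0, c = -5, d = -6, e = 6.
So p(u) = 2u^4 - 5u^2 - 6u + 6.
The coefficient of u^3 is 0.

0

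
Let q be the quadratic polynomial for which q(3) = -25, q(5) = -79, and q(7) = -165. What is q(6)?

-118

Forward differences of the values at x = 3, 5, 7:
  q  : -25  -79  -165
  Δ  : -54  -86
  Δ^2: -32
The second differences are constant, confirming degree 2.
Interpolating (Newton forward form) and evaluating at x = 6 gives q(6) = -118.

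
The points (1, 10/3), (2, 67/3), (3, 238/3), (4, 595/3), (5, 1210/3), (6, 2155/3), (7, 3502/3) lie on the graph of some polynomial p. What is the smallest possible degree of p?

3

Forward differences of the values at u = 1, 2, 3, 4, 5, 6, 7:
  p  : 10/3  67/3  238/3  595/3  1210/3  2155/3  3502/3
  Δ  : 19  57  119  205  315  449
  Δ^2: 38  62  86  110  134
  Δ^3: 24  24  24  24
  Δ^4: 0  0  0
  Δ^5: 0  0
  Δ^6: 0
The third differences are constant (24) and nonzero, while all higher differences vanish, so the minimal degree is 3.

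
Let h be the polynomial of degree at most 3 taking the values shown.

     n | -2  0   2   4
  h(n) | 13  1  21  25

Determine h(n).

Write h(n) = an^3 + bn^2 + cn + d. Substituting each data point gives a linear system:
  -8a + 4b - 2c + d = 13
  d = 1
  8a + 4b + 2c + d = 21
  64a + 16b + 4c + d = 25
Solving the system yields a = -1, b = 4, c = 6, d = 1.
So h(n) = -n³ + 4n² + 6n + 1.
Check: h(2) = 21. ✓

h(n) = -n^3 + 4n^2 + 6n + 1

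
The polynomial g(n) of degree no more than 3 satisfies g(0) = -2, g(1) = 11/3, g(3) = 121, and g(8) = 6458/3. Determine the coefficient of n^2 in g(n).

Write g(n) = an^3 + bn^2 + cn + d. Substituting each data point gives a linear system:
  d = -2
  a + b + c + d = 11/3
  27a + 9b + 3c + d = 121
  512a + 64b + 8c + d = 6458/3
Solving the system yields a = 4, b = 5/3, c = 0, d = -2.
So g(n) = 4n^3 + (5/3)n^2 - 2.
The coefficient of n^2 is 5/3.

5/3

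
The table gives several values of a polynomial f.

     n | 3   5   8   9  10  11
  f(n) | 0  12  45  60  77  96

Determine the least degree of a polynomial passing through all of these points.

Divided differences on the nodes 3, 5, 8, 9, 10, 11:
  order 0: 0  12  45  60  77  96
  order 1: 6  11  15  17  19
  order 2: 1  1  1  1
  order 3: 0  0  0
  order 4: 0  0
  order 5: 0
The order-2 divided differences are all 1 (nonzero) and every higher order vanishes, so the data lies on a polynomial of degree exactly 2.

2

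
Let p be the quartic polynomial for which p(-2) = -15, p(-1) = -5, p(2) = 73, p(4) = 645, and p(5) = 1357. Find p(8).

6925

Write p(t) = at^4 + bt^3 + ct^2 + dt + e. Substituting each data point gives a linear system:
  16a - 8b + 4c - 2d + e = -15
  a - b + c - d + e = -5
  16a + 8b + 4c + 2d + e = 73
  256a + 64b + 16c + 4d + e = 645
  625a + 125b + 25c + 5d + e = 1357
Solving the system yields a = 1, b = 5, c = 4, d = 2, e = -3.
So p(t) = t^4 + 5t^3 + 4t^2 + 2t - 3.
Then p(8) = 6925.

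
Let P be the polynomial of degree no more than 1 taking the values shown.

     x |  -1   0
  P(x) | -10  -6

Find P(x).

P(x) = 4x - 6

Write P(x) = ax + b. Substituting each data point gives a linear system:
  -a + b = -10
  b = -6
Solving the system yields a = 4, b = -6.
So P(x) = 4x - 6.
Check: P(-1) = -10. ✓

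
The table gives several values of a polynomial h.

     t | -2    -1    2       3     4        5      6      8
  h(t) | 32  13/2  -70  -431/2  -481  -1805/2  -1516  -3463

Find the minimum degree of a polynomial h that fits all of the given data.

3

Divided differences on the nodes -2, -1, 2, 3, 4, 5, 6, 8:
  order 0: 32  13/2  -70  -431/2  -481  -1805/2  -1516  -3463
  order 1: -51/2  -51/2  -291/2  -531/2  -843/2  -1227/2  -1947/2
  order 2: 0  -30  -60  -78  -96  -120
  order 3: -6  -6  -6  -6  -6
  order 4: 0  0  0  0
  order 5: 0  0  0
  order 6: 0  0
  order 7: 0
The order-3 divided differences are all -6 (nonzero) and every higher order vanishes, so the data lies on a polynomial of degree exactly 3.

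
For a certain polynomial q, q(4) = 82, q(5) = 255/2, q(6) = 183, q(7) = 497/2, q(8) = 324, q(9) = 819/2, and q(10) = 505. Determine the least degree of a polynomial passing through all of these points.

Forward differences of the values at t = 4, 5, 6, 7, 8, 9, 10:
  q  : 82  255/2  183  497/2  324  819/2  505
  Δ  : 91/2  111/2  131/2  151/2  171/2  191/2
  Δ^2: 10  10  10  10  10
  Δ^3: 0  0  0  0
  Δ^4: 0  0  0
  Δ^5: 0  0
  Δ^6: 0
The second differences are constant (10) and nonzero, while all higher differences vanish, so the minimal degree is 2.

2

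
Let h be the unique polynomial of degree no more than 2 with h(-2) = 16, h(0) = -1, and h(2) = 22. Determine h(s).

h(s) = 5s^2 + (3/2)s - 1

Write h(s) = as^2 + bs + c. Substituting each data point gives a linear system:
  4a - 2b + c = 16
  c = -1
  4a + 2b + c = 22
Solving the system yields a = 5, b = 3/2, c = -1.
So h(s) = 5s² + (3/2)s - 1.
Check: h(2) = 22. ✓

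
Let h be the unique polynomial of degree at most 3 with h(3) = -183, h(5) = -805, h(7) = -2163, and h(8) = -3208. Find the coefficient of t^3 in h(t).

-6

Write h(t) = at^3 + bt^2 + ct + d. Substituting each data point gives a linear system:
  27a + 9b + 3c + d = -183
  125a + 25b + 5c + d = -805
  343a + 49b + 7c + d = -2163
  512a + 64b + 8c + d = -3208
Solving the system yields a = -6, b = -2, c = -1, d = 0.
So h(t) = -6t³ - 2t² - t.
The leading coefficient is -6.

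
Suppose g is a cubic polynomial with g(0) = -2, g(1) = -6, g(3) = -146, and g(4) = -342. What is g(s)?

g(s) = -5s^3 - 2s^2 + 3s - 2

Write g(s) = as^3 + bs^2 + cs + d. Substituting each data point gives a linear system:
  d = -2
  a + b + c + d = -6
  27a + 9b + 3c + d = -146
  64a + 16b + 4c + d = -342
Solving the system yields a = -5, b = -2, c = 3, d = -2.
So g(s) = -5s^3 - 2s^2 + 3s - 2.
Check: g(3) = -146. ✓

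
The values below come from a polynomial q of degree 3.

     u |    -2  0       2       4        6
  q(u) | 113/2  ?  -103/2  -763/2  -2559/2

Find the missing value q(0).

-3/2

The 4 known points determine the degree-3 polynomial uniquely.
Write q(u) = au^3 + bu^2 + cu + d. Substituting each data point gives a linear system:
  -8a + 4b - 2c + d = 113/2
  8a + 4b + 2c + d = -103/2
  64a + 16b + 4c + d = -763/2
  216a + 36b + 6c + d = -2559/2
Solving the system yields a = -6, b = 1, c = -3, d = -3/2.
So q(u) = -6u³ + u² - 3u - 3/2.
Then q(0) = -3/2.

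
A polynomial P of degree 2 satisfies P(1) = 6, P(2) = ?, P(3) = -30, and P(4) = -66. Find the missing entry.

The 3 known points determine the degree-2 polynomial uniquely.
Write P(x) = ax^2 + bx + c. Substituting each data point gives a linear system:
  a + b + c = 6
  9a + 3b + c = -30
  16a + 4b + c = -66
Solving the system yields a = -6, b = 6, c = 6.
So P(x) = -6x² + 6x + 6.
Then P(2) = -6.

-6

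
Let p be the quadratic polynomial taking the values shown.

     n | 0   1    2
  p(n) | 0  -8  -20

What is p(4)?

-56

Using the Lagrange interpolation formula with nodes 0, 1, 2:
  L_0(n) = (n - 1)(n - 2) / 2
  L_1(n) = n(n - 2) / -1
  L_2(n) = n(n - 1) / 2
Then p(n) = 0·L_0(n) - 8·L_1(n) - 20·L_2(n).
Expanding and collecting terms gives p(n) = -2n^2 - 6n.
Evaluating at n = 4: p(4) = -56.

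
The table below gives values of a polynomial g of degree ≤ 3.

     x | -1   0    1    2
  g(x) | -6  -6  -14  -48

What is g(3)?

Using the Lagrange interpolation formula with nodes -1, 0, 1, 2:
  L_0(x) = x(x - 1)(x - 2) / -6
  L_1(x) = (x + 1)(x - 1)(x - 2) / 2
  L_2(x) = (x + 1)x(x - 2) / -2
  L_3(x) = (x + 1)x(x - 1) / 6
Then g(x) = -6·L_0(x) - 6·L_1(x) - 14·L_2(x) - 48·L_3(x).
Expanding and collecting terms gives g(x) = -3x³ - 4x² - x - 6.
Evaluating at x = 3: g(3) = -126.

-126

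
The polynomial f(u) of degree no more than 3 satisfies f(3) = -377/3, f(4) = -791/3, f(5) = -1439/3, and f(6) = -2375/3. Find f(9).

Using the Lagrange interpolation formula with nodes 3, 4, 5, 6:
  L_0(u) = (u - 4)(u - 5)(u - 6) / -6
  L_1(u) = (u - 3)(u - 5)(u - 6) / 2
  L_2(u) = (u - 3)(u - 4)(u - 6) / -2
  L_3(u) = (u - 3)(u - 4)(u - 5) / 6
Then f(u) = -377/3·L_0(u) - 791/3·L_1(u) - 1439/3·L_2(u) - 2375/3·L_3(u).
Expanding and collecting terms gives f(u) = -3u^3 - 3u^2 - 6u + 1/3.
Evaluating at u = 9: f(9) = -7451/3.

-7451/3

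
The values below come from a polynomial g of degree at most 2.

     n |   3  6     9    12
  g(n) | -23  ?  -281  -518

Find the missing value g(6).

The 3 known points determine the degree-2 polynomial uniquely.
Write g(n) = an^2 + bn + c. Substituting each data point gives a linear system:
  9a + 3b + c = -23
  81a + 9b + c = -281
  144a + 12b + c = -518
Solving the system yields a = -4, b = 5, c = -2.
So g(n) = -4n^2 + 5n - 2.
Then g(6) = -116.

-116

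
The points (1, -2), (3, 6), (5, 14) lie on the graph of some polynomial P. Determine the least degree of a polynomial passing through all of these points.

1

Forward differences of the values at n = 1, 3, 5:
  P  : -2  6  14
  Δ  : 8  8
  Δ^2: 0
The first differences are constant (8) and nonzero, while all higher differences vanish, so the minimal degree is 1.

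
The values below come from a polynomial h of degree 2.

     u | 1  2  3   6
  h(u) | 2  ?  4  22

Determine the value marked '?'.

2

The 3 known points determine the degree-2 polynomial uniquely.
Write h(u) = au^2 + bu + c. Substituting each data point gives a linear system:
  a + b + c = 2
  9a + 3b + c = 4
  36a + 6b + c = 22
Solving the system yields a = 1, b = -3, c = 4.
So h(u) = u^2 - 3u + 4.
Then h(2) = 2.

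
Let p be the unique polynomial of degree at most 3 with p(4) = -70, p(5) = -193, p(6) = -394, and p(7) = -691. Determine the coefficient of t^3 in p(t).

Write p(t) = at^3 + bt^2 + ct + d. Substituting each data point gives a linear system:
  64a + 16b + 4c + d = -70
  125a + 25b + 5c + d = -193
  216a + 36b + 6c + d = -394
  343a + 49b + 7c + d = -691
Solving the system yields a = -3, b = 6, c = 6, d = 2.
So p(t) = -3t³ + 6t² + 6t + 2.
The leading coefficient is -3.

-3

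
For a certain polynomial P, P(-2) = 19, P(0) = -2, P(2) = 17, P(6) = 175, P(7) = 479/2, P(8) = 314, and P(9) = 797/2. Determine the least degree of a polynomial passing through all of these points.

2

Divided differences on the nodes -2, 0, 2, 6, 7, 8, 9:
  order 0: 19  -2  17  175  479/2  314  797/2
  order 1: -21/2  19/2  79/2  129/2  149/2  169/2
  order 2: 5  5  5  5  5
  order 3: 0  0  0  0
  order 4: 0  0  0
  order 5: 0  0
  order 6: 0
The order-2 divided differences are all 5 (nonzero) and every higher order vanishes, so the data lies on a polynomial of degree exactly 2.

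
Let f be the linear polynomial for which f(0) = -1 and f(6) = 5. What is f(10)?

Write f(n) = an + b. Substituting each data point gives a linear system:
  b = -1
  6a + b = 5
Solving the system yields a = 1, b = -1.
So f(n) = n - 1.
Then f(10) = 9.

9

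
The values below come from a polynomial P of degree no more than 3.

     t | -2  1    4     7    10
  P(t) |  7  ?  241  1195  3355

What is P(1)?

The 4 known points determine the degree-3 polynomial uniquely.
Write P(t) = at^3 + bt^2 + ct + d. Substituting each data point gives a linear system:
  -8a + 4b - 2c + d = 7
  64a + 16b + 4c + d = 241
  343a + 49b + 7c + d = 1195
  1000a + 100b + 10c + d = 3355
Solving the system yields a = 3, b = 4, c = -5, d = 5.
So P(t) = 3t³ + 4t² - 5t + 5.
Then P(1) = 7.

7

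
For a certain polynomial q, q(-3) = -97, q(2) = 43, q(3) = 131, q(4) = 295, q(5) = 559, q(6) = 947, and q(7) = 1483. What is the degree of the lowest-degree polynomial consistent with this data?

Divided differences on the nodes -3, 2, 3, 4, 5, 6, 7:
  order 0: -97  43  131  295  559  947  1483
  order 1: 28  88  164  264  388  536
  order 2: 10  38  50  62  74
  order 3: 4  4  4  4
  order 4: 0  0  0
  order 5: 0  0
  order 6: 0
The order-3 divided differences are all 4 (nonzero) and every higher order vanishes, so the data lies on a polynomial of degree exactly 3.

3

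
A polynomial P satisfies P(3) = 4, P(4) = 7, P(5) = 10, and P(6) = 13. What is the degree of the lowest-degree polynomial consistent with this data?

1

Forward differences of the values at u = 3, 4, 5, 6:
  P  : 4  7  10  13
  Δ  : 3  3  3
  Δ^2: 0  0
  Δ^3: 0
The first differences are constant (3) and nonzero, while all higher differences vanish, so the minimal degree is 1.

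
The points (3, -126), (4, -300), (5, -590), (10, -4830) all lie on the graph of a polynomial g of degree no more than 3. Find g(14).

-13370

Write g(s) = as^3 + bs^2 + cs + d. Substituting each data point gives a linear system:
  27a + 9b + 3c + d = -126
  64a + 16b + 4c + d = -300
  125a + 25b + 5c + d = -590
  1000a + 100b + 10c + d = -4830
Solving the system yields a = -5, b = 2, c = -3, d = 0.
So g(s) = -5s^3 + 2s^2 - 3s.
Then g(14) = -13370.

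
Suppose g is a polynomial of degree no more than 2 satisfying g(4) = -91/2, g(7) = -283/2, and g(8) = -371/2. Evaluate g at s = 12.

Write g(s) = as^2 + bs + c. Substituting each data point gives a linear system:
  16a + 4b + c = -91/2
  49a + 7b + c = -283/2
  64a + 8b + c = -371/2
Solving the system yields a = -3, b = 1, c = -3/2.
So g(s) = -3s^2 + s - 3/2.
Then g(12) = -843/2.

-843/2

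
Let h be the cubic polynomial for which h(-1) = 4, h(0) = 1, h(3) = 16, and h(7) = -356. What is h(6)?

Using the Lagrange interpolation formula with nodes -1, 0, 3, 7:
  L_0(n) = n(n - 3)(n - 7) / -32
  L_1(n) = (n + 1)(n - 3)(n - 7) / 21
  L_2(n) = (n + 1)n(n - 7) / -48
  L_3(n) = (n + 1)n(n - 3) / 224
Then h(n) = 4·L_0(n) + 1·L_1(n) + 16·L_2(n) - 356·L_3(n).
Expanding and collecting terms gives h(n) = -2n³ + 6n² + 5n + 1.
Evaluating at n = 6: h(6) = -185.

-185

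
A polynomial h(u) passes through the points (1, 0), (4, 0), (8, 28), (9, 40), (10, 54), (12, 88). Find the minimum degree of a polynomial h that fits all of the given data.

2

Divided differences on the nodes 1, 4, 8, 9, 10, 12:
  order 0: 0  0  28  40  54  88
  order 1: 0  7  12  14  17
  order 2: 1  1  1  1
  order 3: 0  0  0
  order 4: 0  0
  order 5: 0
The order-2 divided differences are all 1 (nonzero) and every higher order vanishes, so the data lies on a polynomial of degree exactly 2.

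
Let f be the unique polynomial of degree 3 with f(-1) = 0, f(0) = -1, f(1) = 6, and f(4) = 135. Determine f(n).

f(n) = n^3 + 4n^2 + 2n - 1

Write f(n) = an^3 + bn^2 + cn + d. Substituting each data point gives a linear system:
  -a + b - c + d = 0
  d = -1
  a + b + c + d = 6
  64a + 16b + 4c + d = 135
Solving the system yields a = 1, b = 4, c = 2, d = -1.
So f(n) = n³ + 4n² + 2n - 1.
Check: f(4) = 135. ✓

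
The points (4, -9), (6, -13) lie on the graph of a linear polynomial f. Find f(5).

-11

Write f(s) = as + b. Substituting each data point gives a linear system:
  4a + b = -9
  6a + b = -13
Solving the system yields a = -2, b = -1.
So f(s) = -2s - 1.
Then f(5) = -11.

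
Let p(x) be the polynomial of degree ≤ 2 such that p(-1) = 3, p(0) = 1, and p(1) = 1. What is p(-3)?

Forward differences of the values at x = -1, 0, 1:
  p  : 3  1  1
  Δ  : -2  0
  Δ^2: 2
The second differences are constant, confirming degree 2.
Interpolating (Newton forward form) and evaluating at x = -3 gives p(-3) = 13.

13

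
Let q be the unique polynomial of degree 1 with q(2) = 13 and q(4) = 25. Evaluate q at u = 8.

Using the Lagrange interpolation formula with nodes 2, 4:
  L_0(u) = (u - 4) / -2
  L_1(u) = (u - 2) / 2
Then q(u) = 13·L_0(u) + 25·L_1(u).
Expanding and collecting terms gives q(u) = 6u + 1.
Evaluating at u = 8: q(8) = 49.

49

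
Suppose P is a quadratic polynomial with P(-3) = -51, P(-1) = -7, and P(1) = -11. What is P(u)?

Using the Lagrange interpolation formula with nodes -3, -1, 1:
  L_0(u) = (u + 1)(u - 1) / 8
  L_1(u) = (u + 3)(u - 1) / -4
  L_2(u) = (u + 3)(u + 1) / 8
Then P(u) = -51·L_0(u) - 7·L_1(u) - 11·L_2(u).
Expanding and collecting terms gives P(u) = -6u^2 - 2u - 3.
Check: P(1) = -11. ✓

P(u) = -6u^2 - 2u - 3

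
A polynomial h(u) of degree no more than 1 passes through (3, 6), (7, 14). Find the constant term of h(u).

Write h(u) = au + b. Substituting each data point gives a linear system:
  3a + b = 6
  7a + b = 14
Solving the system yields a = 2, b = 0.
So h(u) = 2u.
The constant term is 0.

0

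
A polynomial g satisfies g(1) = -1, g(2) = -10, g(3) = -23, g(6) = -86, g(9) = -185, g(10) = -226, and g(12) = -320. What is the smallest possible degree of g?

Divided differences on the nodes 1, 2, 3, 6, 9, 10, 12:
  order 0: -1  -10  -23  -86  -185  -226  -320
  order 1: -9  -13  -21  -33  -41  -47
  order 2: -2  -2  -2  -2  -2
  order 3: 0  0  0  0
  order 4: 0  0  0
  order 5: 0  0
  order 6: 0
The order-2 divided differences are all -2 (nonzero) and every higher order vanishes, so the data lies on a polynomial of degree exactly 2.

2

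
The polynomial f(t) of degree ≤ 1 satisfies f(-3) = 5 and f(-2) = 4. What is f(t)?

f(t) = -t + 2

Using the Lagrange interpolation formula with nodes -3, -2:
  L_0(t) = (t + 2) / -1
  L_1(t) = (t + 3) / 1
Then f(t) = 5·L_0(t) + 4·L_1(t).
Expanding and collecting terms gives f(t) = -t + 2.
Check: f(-3) = 5. ✓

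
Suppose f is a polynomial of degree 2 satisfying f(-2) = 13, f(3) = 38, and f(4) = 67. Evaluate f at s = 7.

Using the Lagrange interpolation formula with nodes -2, 3, 4:
  L_0(s) = (s - 3)(s - 4) / 30
  L_1(s) = (s + 2)(s - 4) / -5
  L_2(s) = (s + 2)(s - 3) / 6
Then f(s) = 13·L_0(s) + 38·L_1(s) + 67·L_2(s).
Expanding and collecting terms gives f(s) = 4s^2 + s - 1.
Evaluating at s = 7: f(7) = 202.

202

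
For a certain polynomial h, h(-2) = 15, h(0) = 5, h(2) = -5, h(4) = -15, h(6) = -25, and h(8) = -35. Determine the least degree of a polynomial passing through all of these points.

Forward differences of the values at s = -2, 0, 2, 4, 6, 8:
  h  : 15  5  -5  -15  -25  -35
  Δ  : -10  -10  -10  -10  -10
  Δ^2: 0  0  0  0
  Δ^3: 0  0  0
  Δ^4: 0  0
  Δ^5: 0
The first differences are constant (-10) and nonzero, while all higher differences vanish, so the minimal degree is 1.

1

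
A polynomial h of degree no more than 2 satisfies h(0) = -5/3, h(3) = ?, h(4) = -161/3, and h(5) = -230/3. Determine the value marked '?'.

-104/3

The 3 known points determine the degree-2 polynomial uniquely.
Write h(t) = at^2 + bt + c. Substituting each data point gives a linear system:
  c = -5/3
  16a + 4b + c = -161/3
  25a + 5b + c = -230/3
Solving the system yields a = -2, b = -5, c = -5/3.
So h(t) = -2t^2 - 5t - 5/3.
Then h(3) = -104/3.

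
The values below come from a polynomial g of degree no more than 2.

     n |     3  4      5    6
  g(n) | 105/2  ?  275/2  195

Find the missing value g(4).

On equispaced nodes a degree-2 polynomial has vanishing third forward difference, so
  - g(3) + 3·g(4) - 3·g(5) + g(6) = 0.
Substituting the known values and solving for g(4):
  3·g(4) = 270
  g(4) = 90.

90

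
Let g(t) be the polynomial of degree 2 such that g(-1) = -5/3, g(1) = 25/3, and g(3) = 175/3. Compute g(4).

295/3

Using the Lagrange interpolation formula with nodes -1, 1, 3:
  L_0(t) = (t - 1)(t - 3) / 8
  L_1(t) = (t + 1)(t - 3) / -4
  L_2(t) = (t + 1)(t - 1) / 8
Then g(t) = -5/3·L_0(t) + 25/3·L_1(t) + 175/3·L_2(t).
Expanding and collecting terms gives g(t) = 5t^2 + 5t - 5/3.
Evaluating at t = 4: g(4) = 295/3.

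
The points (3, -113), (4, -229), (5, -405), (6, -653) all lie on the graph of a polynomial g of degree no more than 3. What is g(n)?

g(n) = -2n^3 - 6n^2 - 5

Write g(n) = an^3 + bn^2 + cn + d. Substituting each data point gives a linear system:
  27a + 9b + 3c + d = -113
  64a + 16b + 4c + d = -229
  125a + 25b + 5c + d = -405
  216a + 36b + 6c + d = -653
Solving the system yields a = -2, b = -6, c = 0, d = -5.
So g(n) = -2n^3 - 6n^2 - 5.
Check: g(5) = -405. ✓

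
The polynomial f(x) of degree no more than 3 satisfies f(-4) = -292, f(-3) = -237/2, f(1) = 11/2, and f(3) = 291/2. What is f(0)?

Write f(x) = ax^3 + bx^2 + cx + d. Substituting each data point gives a linear system:
  -64a + 16b - 4c + d = -292
  -27a + 9b - 3c + d = -237/2
  a + b + c + d = 11/2
  27a + 9b + 3c + d = 291/2
Solving the system yields a = 5, b = 3/2, c = -1, d = 0.
So f(x) = 5x^3 + (3/2)x^2 - x.
Then f(0) = 0.

0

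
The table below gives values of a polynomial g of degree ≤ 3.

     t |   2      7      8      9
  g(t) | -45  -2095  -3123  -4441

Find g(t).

Write g(t) = at^3 + bt^2 + ct + d. Substituting each data point gives a linear system:
  8a + 4b + 2c + d = -45
  343a + 49b + 7c + d = -2095
  512a + 64b + 8c + d = -3123
  729a + 81b + 9c + d = -4441
Solving the system yields a = -6, b = -1, c = 1, d = 5.
So g(t) = -6t^3 - t^2 + t + 5.
Check: g(7) = -2095. ✓

g(t) = -6t^3 - t^2 + t + 5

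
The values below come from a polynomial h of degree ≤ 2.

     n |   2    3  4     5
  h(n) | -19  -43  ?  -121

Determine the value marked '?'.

On equispaced nodes a degree-2 polynomial has vanishing third forward difference, so
  - h(2) + 3·h(3) - 3·h(4) + h(5) = 0.
Substituting the known values and solving for h(4):
  -3·h(4) = 231
  h(4) = -77.

-77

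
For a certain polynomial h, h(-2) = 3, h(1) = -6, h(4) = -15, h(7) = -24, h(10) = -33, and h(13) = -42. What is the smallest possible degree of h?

1

Forward differences of the values at s = -2, 1, 4, 7, 10, 13:
  h  : 3  -6  -15  -24  -33  -42
  Δ  : -9  -9  -9  -9  -9
  Δ^2: 0  0  0  0
  Δ^3: 0  0  0
  Δ^4: 0  0
  Δ^5: 0
The first differences are constant (-9) and nonzero, while all higher differences vanish, so the minimal degree is 1.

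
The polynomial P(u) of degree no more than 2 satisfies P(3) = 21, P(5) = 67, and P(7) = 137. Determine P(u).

P(u) = 3u^2 - u - 3

Using the Lagrange interpolation formula with nodes 3, 5, 7:
  L_0(u) = (u - 5)(u - 7) / 8
  L_1(u) = (u - 3)(u - 7) / -4
  L_2(u) = (u - 3)(u - 5) / 8
Then P(u) = 21·L_0(u) + 67·L_1(u) + 137·L_2(u).
Expanding and collecting terms gives P(u) = 3u^2 - u - 3.
Check: P(3) = 21. ✓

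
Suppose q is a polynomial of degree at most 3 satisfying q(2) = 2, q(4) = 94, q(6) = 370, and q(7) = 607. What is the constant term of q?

Write q(s) = as^3 + bs^2 + cs + d. Substituting each data point gives a linear system:
  8a + 4b + 2c + d = 2
  64a + 16b + 4c + d = 94
  216a + 36b + 6c + d = 370
  343a + 49b + 7c + d = 607
Solving the system yields a = 2, b = -1, c = -4, d = -2.
So q(s) = 2s^3 - s^2 - 4s - 2.
The constant term is -2.

-2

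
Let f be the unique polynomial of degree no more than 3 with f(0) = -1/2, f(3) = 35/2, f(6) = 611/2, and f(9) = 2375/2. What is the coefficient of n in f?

Write f(n) = an^3 + bn^2 + cn + d. Substituting each data point gives a linear system:
  d = -1/2
  27a + 9b + 3c + d = 35/2
  216a + 36b + 6c + d = 611/2
  729a + 81b + 9c + d = 2375/2
Solving the system yields a = 2, b = -3, c = -3, d = -1/2.
So f(n) = 2n³ - 3n² - 3n - 1/2.
The coefficient of n is -3.

-3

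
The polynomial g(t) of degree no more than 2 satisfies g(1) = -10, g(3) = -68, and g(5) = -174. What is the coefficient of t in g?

Write g(t) = at^2 + bt + c. Substituting each data point gives a linear system:
  a + b + c = -10
  9a + 3b + c = -68
  25a + 5b + c = -174
Solving the system yields a = -6, b = -5, c = 1.
So g(t) = -6t^2 - 5t + 1.
The coefficient of t is -5.

-5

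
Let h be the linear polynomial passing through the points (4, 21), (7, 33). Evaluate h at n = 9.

Using the Lagrange interpolation formula with nodes 4, 7:
  L_0(n) = (n - 7) / -3
  L_1(n) = (n - 4) / 3
Then h(n) = 21·L_0(n) + 33·L_1(n).
Expanding and collecting terms gives h(n) = 4n + 5.
Evaluating at n = 9: h(9) = 41.

41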